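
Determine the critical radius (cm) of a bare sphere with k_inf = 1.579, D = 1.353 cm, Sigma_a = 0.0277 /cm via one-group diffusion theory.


L^2 = D / Sigma_a = 1.353 / 0.0277 = 48.84477 cm^2
B_m^2 = (k_inf - 1) / L^2 = (1.579 - 1) / 48.84477 = 0.01185388 /cm^2
For a bare sphere: B_g = pi/R, so R_c = pi / sqrt(B_m^2)
R_c = pi / sqrt(0.01185388) = 28.855 cm

28.855


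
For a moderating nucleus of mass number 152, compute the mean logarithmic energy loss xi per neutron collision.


xi = 1 + (A-1)^2/(2A) * ln((A-1)/(A+1))
xi = 1 + (152-1)^2/(2*152) * ln((152-1)/(152 +1))
xi = 0.013100

0.013100


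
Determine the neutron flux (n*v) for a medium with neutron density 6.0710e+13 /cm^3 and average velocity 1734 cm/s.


phi = n * v
phi = 6.0710e+13 * 1734
phi = 1.0527e+17 /cm^2/s

1.0527e+17


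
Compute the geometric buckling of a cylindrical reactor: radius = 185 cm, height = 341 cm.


B^2 = (2.405/R)^2 + (pi/H)^2
B^2 = (2.405/185)^2 + (pi/341)^2
B^2 = 2.5388e-04 /cm^2

2.5388e-04


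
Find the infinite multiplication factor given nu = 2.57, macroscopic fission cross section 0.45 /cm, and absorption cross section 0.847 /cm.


k_inf = nu * Sigma_f / Sigma_a
k_inf = 2.57 * 0.45 / 0.847
k_inf = 1.3654

1.3654


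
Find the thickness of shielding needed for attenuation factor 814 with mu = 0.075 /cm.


x = ln(factor) / mu
x = ln(814) / 0.075
x = 89.359 cm

89.359


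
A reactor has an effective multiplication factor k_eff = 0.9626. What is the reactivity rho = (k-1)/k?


rho = (k_eff - 1) / k_eff
rho = (0.9626 - 1) / 0.9626
rho = -0.038853

-0.038853


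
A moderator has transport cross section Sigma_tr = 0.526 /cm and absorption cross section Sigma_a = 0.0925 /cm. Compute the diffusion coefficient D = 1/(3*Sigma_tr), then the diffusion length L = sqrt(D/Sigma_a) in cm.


D = 1 / (3 * Sigma_tr) = 1 / (3 * 0.526) = 0.6337136 cm
L = sqrt(D / Sigma_a)
L = sqrt(0.6337136 / 0.0925)
L = 2.6174 cm

2.6174


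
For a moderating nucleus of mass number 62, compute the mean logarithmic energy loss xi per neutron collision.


xi = 1 + (A-1)^2/(2A) * ln((A-1)/(A+1))
xi = 1 + (62-1)^2/(2*62) * ln((62-1)/(62 +1))
xi = 0.031914

0.031914


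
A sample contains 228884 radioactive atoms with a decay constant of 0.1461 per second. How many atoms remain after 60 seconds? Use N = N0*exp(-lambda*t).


N = N0 * exp(-lambda * t)
N = 228884 * exp(-0.1461 * 60)
N = 35.694

35.694


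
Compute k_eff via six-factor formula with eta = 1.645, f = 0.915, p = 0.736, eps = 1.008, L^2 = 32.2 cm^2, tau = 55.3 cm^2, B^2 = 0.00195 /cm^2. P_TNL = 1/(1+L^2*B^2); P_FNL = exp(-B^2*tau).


k_inf = eta*f*p*eps = 1.645*0.915*0.736*1.008 = 1.116671
P_TNL = 1/(1 + L^2*B^2) = 1/(1 + 32.2*0.00195) = 0.9409197
P_FNL = exp(-B^2*tau) = exp(-0.00195*55.3) = 0.8977757
k_eff = k_inf * P_TNL * P_FNL = 1.116671 * 0.9409197 * 0.8977757
k_eff = 0.94329

0.94329


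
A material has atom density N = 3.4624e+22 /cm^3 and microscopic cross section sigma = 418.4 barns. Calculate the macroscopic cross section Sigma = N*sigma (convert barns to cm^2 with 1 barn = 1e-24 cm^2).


Sigma = N * sigma_barns * 1e-24
Sigma = 3.4624e+22 * 418.4 * 1e-24
Sigma = 14.487 /cm

14.487


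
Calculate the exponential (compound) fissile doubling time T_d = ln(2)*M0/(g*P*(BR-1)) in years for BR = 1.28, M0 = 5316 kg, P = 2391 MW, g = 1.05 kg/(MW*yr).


Breeding gain G = BR - 1 = 1.28 - 1 = 0.28
Fissile production rate = g * P * G = 1.05 * 2391 * 0.28 = 702.954 kg/yr
T_d = ln(2) * M0 / (g * P * G)
T_d = ln(2) * 5316 / 702.954 = 5.2418 yr

5.2418


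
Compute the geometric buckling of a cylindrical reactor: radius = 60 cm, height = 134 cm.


B^2 = (2.405/R)^2 + (pi/H)^2
B^2 = (2.405/60)^2 + (pi/134)^2
B^2 = 0.0021563 /cm^2

0.0021563


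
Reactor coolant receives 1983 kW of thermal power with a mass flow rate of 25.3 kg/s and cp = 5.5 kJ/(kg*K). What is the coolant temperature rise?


dT = Q / (m_dot * cp)
dT = 1983 / (25.3 * 5.5)
dT = 14.251 C

14.251


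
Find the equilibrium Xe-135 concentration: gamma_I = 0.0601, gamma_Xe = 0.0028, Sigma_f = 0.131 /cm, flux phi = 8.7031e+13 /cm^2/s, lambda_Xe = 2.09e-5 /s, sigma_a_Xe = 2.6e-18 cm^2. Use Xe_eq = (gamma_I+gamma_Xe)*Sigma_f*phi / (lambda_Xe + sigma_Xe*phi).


Xe_eq = (gamma_I + gamma_Xe) * Sigma_f * phi / (lambda_Xe + sigma_Xe * phi)
Numerator = (0.0601 + 0.0028) * 0.131 * 8.7031e+13 = 7.171267e+11
Denominator = 2.09e-5 + 2.6e-18 * 8.7031e+13 = 2.471806e-04
Xe_eq = 7.171267e+11 / 2.471806e-04 = 2.9012e+15 /cm^3

2.9012e+15


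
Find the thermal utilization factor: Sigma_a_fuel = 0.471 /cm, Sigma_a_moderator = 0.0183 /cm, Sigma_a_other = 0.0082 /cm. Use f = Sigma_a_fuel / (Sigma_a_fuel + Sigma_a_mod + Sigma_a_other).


f = Sigma_a_fuel / (Sigma_a_fuel + Sigma_a_mod + Sigma_a_other)
f = 0.471 / (0.471 + 0.0183 + 0.0082)
f = 0.94673

0.94673


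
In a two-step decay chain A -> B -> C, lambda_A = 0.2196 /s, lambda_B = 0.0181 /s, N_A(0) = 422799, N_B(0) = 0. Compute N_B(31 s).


N_B(t) = lambda_A * N_A0 / (lambda_B - lambda_A) * [exp(-lambda_A*t) - exp(-lambda_B*t)]
exp(-0.2196*31) = 0.001105343; exp(-0.0181*31) = 0.5705811
N_B = 0.2196 * 422799 / (0.0181 - 0.2196) * (0.001105343 - 0.5705811)
N_B = 262402

262402


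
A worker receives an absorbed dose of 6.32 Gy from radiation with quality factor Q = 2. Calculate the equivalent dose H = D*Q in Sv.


H = D * Q
H = 6.32 * 2
H = 12.640 Sv

12.640


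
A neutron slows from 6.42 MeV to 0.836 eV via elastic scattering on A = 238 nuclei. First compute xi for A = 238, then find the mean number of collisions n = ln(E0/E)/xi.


xi = 1 + (A-1)^2/(2A)*ln((A-1)/(A+1)) = 0.008379872 (for A = 238)
n = ln(E0/E) / xi
n = ln(6.42e6 / 0.836) / 0.008379872
n = ln(7.679426e+06) / 0.008379872 = 1891.9

1891.9


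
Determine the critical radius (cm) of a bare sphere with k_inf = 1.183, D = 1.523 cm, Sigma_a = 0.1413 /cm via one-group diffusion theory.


L^2 = D / Sigma_a = 1.523 / 0.1413 = 10.77849 cm^2
B_m^2 = (k_inf - 1) / L^2 = (1.183 - 1) / 10.77849 = 0.01697826 /cm^2
For a bare sphere: B_g = pi/R, so R_c = pi / sqrt(B_m^2)
R_c = pi / sqrt(0.01697826) = 24.110 cm

24.110


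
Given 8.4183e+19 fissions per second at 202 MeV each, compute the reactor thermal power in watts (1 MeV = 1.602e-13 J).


P = fission_rate * E_MeV * 1.602e-13
P = 8.4183e+19 * 202 * 1.602e-13
P = 2.7242e+09 W

2.7242e+09


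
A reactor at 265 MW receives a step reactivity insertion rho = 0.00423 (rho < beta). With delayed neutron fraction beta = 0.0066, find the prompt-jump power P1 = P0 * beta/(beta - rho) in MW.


P1/P0 = beta / (beta - rho)
P1/P0 = 0.0066 / (0.0066 - 0.00423) = 2.784810
P1 = 265 * 2.784810 = 737.97 MW

737.97


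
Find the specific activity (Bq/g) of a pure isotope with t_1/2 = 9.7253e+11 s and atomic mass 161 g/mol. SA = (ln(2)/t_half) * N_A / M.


lambda = ln(2) / t_half = ln(2) / 9.7253e+11 = 7.127258e-13 /s
SA = lambda * N_A / M
SA = 7.127258e-13 * 6.022e23 / 161
SA = 2.6659e+09 Bq/g

2.6659e+09


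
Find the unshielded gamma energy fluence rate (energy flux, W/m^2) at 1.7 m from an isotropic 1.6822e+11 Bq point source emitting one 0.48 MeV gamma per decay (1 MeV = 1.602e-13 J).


psi = A * E * 1.602e-13 / (4*pi*r^2)
psi = 1.6822e+11 * 0.48 * 1.602e-13 / (4*pi*1.7^2)
psi = 3.5618e-04 W/m^2

3.5618e-04


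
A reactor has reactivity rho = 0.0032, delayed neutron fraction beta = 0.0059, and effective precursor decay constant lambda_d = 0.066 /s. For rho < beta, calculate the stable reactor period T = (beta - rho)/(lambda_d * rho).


T = (beta - rho) / (lambda_d * rho)
T = (0.0059 - 0.0032) / (0.066 * 0.0032)
T = 12.784 s

12.784


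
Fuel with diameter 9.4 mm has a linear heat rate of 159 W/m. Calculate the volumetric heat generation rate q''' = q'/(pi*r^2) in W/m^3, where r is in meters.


r = D / 2 / 1000 = 9.4 / 2 / 1000 = 0.0047 m
q''' = q' / (pi * r^2)
q''' = 159 / (pi * 0.0047^2)
q''' = 2.2911e+06 W/m^3

2.2911e+06


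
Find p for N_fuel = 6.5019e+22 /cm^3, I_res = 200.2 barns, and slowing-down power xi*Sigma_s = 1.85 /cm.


p = exp(-N * I * 1e-24 / (xi*Sigma_s))
p = exp(-6.5019e+22 * 200.2 * 1e-24 / 1.85)
p = 8.7954e-04

8.7954e-04


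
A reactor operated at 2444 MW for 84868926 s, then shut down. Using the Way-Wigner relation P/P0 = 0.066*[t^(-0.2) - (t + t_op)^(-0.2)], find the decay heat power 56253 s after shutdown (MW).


P/P0 = 0.066 * [t^(-0.2) - (t + t_op)^(-0.2)]
P/P0 = 0.066 * [56253^(-0.2) - (56253 + 84868926)^(-0.2)]
P/P0 = 0.066 * [0.1121943 - 0.02595331] = 0.005691905
P = 2444 * 0.005691905 = 13.911 MW

13.911


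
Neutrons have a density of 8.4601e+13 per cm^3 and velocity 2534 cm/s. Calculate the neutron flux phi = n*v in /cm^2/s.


phi = n * v
phi = 8.4601e+13 * 2534
phi = 2.1438e+17 /cm^2/s

2.1438e+17


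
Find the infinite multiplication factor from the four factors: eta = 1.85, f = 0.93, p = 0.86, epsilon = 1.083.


k_inf = eta * f * p * epsilon
k_inf = 1.85 * 0.93 * 0.86 * 1.083
k_inf = 1.6024

1.6024


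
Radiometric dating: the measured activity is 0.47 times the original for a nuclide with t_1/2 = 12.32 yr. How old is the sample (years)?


lambda = ln(2) / t_half = ln(2) / 12.32 = 0.05626195 /yr
t = -ln(A/A0) / lambda
t = -ln(0.47) / 0.05626195
t = 13.420 yr

13.420


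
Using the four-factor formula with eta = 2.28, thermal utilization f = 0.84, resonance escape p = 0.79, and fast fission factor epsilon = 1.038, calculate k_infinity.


k_inf = eta * f * p * epsilon
k_inf = 2.28 * 0.84 * 0.79 * 1.038
k_inf = 1.5705

1.5705


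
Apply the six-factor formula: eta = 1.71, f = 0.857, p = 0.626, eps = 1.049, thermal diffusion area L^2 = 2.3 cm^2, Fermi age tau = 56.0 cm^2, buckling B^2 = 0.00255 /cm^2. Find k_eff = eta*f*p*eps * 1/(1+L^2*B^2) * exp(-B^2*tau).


k_inf = eta*f*p*eps = 1.71*0.857*0.626*1.049 = 0.9623360
P_TNL = 1/(1 + L^2*B^2) = 1/(1 + 2.3*0.00255) = 0.9941692
P_FNL = exp(-B^2*tau) = exp(-0.00255*56.0) = 0.8669274
k_eff = k_inf * P_TNL * P_FNL = 0.9623360 * 0.9941692 * 0.8669274
k_eff = 0.82941

0.82941


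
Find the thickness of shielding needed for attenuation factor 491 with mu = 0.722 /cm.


x = ln(factor) / mu
x = ln(491) / 0.722
x = 8.5823 cm

8.5823


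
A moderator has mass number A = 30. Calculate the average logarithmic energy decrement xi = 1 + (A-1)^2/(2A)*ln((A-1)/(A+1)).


xi = 1 + (A-1)^2/(2A) * ln((A-1)/(A+1))
xi = 1 + (30-1)^2/(2*30) * ln((30-1)/(30 +1))
xi = 0.065209

0.065209


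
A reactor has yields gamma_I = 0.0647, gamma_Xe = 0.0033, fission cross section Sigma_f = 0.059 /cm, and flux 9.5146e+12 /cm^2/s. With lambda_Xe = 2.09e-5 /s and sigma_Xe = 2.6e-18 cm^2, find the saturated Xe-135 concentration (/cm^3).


Xe_eq = (gamma_I + gamma_Xe) * Sigma_f * phi / (lambda_Xe + sigma_Xe * phi)
Numerator = (0.0647 + 0.0033) * 0.059 * 9.5146e+12 = 3.817258e+10
Denominator = 2.09e-5 + 2.6e-18 * 9.5146e+12 = 4.563796e-05
Xe_eq = 3.817258e+10 / 4.563796e-05 = 8.3642e+14 /cm^3

8.3642e+14


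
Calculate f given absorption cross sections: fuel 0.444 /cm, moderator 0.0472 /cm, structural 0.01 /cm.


f = Sigma_a_fuel / (Sigma_a_fuel + Sigma_a_mod + Sigma_a_other)
f = 0.444 / (0.444 + 0.0472 + 0.01)
f = 0.88587

0.88587


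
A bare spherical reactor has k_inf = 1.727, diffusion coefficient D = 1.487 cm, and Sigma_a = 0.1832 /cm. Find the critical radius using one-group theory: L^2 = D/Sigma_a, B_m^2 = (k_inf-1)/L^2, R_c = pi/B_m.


L^2 = D / Sigma_a = 1.487 / 0.1832 = 8.116812 cm^2
B_m^2 = (k_inf - 1) / L^2 = (1.727 - 1) / 8.116812 = 0.08956718 /cm^2
For a bare sphere: B_g = pi/R, so R_c = pi / sqrt(B_m^2)
R_c = pi / sqrt(0.08956718) = 10.497 cm

10.497


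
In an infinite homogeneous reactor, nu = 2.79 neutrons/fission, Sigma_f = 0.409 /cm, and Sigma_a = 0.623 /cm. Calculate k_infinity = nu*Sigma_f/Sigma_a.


k_inf = nu * Sigma_f / Sigma_a
k_inf = 2.79 * 0.409 / 0.623
k_inf = 1.8316

1.8316


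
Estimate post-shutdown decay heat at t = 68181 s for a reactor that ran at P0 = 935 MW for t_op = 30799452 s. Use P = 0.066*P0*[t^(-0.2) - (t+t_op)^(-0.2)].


P/P0 = 0.066 * [t^(-0.2) - (t + t_op)^(-0.2)]
P/P0 = 0.066 * [68181^(-0.2) - (68181 + 30799452)^(-0.2)]
P/P0 = 0.066 * [0.1079611 - 0.03177601] = 0.005028216
P = 935 * 0.005028216 = 4.7014 MW

4.7014


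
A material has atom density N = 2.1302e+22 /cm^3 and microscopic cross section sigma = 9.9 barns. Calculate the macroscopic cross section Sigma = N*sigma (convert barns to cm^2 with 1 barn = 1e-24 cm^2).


Sigma = N * sigma_barns * 1e-24
Sigma = 2.1302e+22 * 9.9 * 1e-24
Sigma = 0.21089 /cm

0.21089


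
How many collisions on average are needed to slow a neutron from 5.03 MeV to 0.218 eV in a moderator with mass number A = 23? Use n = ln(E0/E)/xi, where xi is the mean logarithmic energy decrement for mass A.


xi = 1 + (A-1)^2/(2A)*ln((A-1)/(A+1)) = 0.08448899 (for A = 23)
n = ln(E0/E) / xi
n = ln(5.03e6 / 0.218) / 0.08448899
n = ln(2.307339e+07) / 0.08448899 = 200.67

200.67


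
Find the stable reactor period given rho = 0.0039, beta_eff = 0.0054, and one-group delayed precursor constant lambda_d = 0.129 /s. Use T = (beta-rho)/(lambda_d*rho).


T = (beta - rho) / (lambda_d * rho)
T = (0.0054 - 0.0039) / (0.129 * 0.0039)
T = 2.9815 s

2.9815


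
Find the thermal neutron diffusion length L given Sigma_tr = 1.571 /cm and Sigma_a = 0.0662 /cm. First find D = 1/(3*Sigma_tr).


D = 1 / (3 * Sigma_tr) = 1 / (3 * 1.571) = 0.2121791 cm
L = sqrt(D / Sigma_a)
L = sqrt(0.2121791 / 0.0662)
L = 1.7903 cm

1.7903


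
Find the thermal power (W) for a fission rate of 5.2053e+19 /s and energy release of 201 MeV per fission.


P = fission_rate * E_MeV * 1.602e-13
P = 5.2053e+19 * 201 * 1.602e-13
P = 1.6761e+09 W

1.6761e+09


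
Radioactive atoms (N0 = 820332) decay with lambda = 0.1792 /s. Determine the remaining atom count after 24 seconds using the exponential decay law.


N = N0 * exp(-lambda * t)
N = 820332 * exp(-0.1792 * 24)
N = 11122

11122


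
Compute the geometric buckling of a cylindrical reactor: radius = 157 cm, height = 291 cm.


B^2 = (2.405/R)^2 + (pi/H)^2
B^2 = (2.405/157)^2 + (pi/291)^2
B^2 = 3.5121e-04 /cm^2

3.5121e-04


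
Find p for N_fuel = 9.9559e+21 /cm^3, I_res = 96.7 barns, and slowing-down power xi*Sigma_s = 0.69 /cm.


p = exp(-N * I * 1e-24 / (xi*Sigma_s))
p = exp(-9.9559e+21 * 96.7 * 1e-24 / 0.69)
p = 0.24777

0.24777


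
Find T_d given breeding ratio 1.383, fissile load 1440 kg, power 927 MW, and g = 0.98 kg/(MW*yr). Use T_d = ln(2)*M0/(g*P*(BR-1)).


Breeding gain G = BR - 1 = 1.383 - 1 = 0.383
Fissile production rate = g * P * G = 0.98 * 927 * 0.383 = 347.94018 kg/yr
T_d = ln(2) * M0 / (g * P * G)
T_d = ln(2) * 1440 / 347.94018 = 2.8687 yr

2.8687


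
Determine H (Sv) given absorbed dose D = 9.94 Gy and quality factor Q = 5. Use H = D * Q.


H = D * Q
H = 9.94 * 5
H = 49.700 Sv

49.700


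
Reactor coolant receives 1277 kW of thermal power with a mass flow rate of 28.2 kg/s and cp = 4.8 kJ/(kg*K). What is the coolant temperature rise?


dT = Q / (m_dot * cp)
dT = 1277 / (28.2 * 4.8)
dT = 9.4341 C

9.4341


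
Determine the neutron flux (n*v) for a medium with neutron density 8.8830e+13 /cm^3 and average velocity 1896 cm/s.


phi = n * v
phi = 8.8830e+13 * 1896
phi = 1.6842e+17 /cm^2/s

1.6842e+17


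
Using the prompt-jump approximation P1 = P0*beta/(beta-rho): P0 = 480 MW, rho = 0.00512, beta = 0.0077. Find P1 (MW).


P1/P0 = beta / (beta - rho)
P1/P0 = 0.0077 / (0.0077 - 0.00512) = 2.984496
P1 = 480 * 2.984496 = 1432.6 MW

1432.6


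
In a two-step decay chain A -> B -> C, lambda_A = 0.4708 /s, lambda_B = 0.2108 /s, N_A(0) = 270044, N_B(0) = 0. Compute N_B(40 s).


N_B(t) = lambda_A * N_A0 / (lambda_B - lambda_A) * [exp(-lambda_A*t) - exp(-lambda_B*t)]
exp(-0.4708*40) = 6.627753e-09; exp(-0.2108*40) = 2.177855e-04
N_B = 0.4708 * 270044 / (0.2108 - 0.4708) * (6.627753e-09 - 2.177855e-04)
N_B = 106.49

106.49


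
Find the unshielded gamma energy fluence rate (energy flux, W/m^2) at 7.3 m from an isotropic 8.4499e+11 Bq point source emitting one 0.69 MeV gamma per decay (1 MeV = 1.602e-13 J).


psi = A * E * 1.602e-13 / (4*pi*r^2)
psi = 8.4499e+11 * 0.69 * 1.602e-13 / (4*pi*7.3^2)
psi = 1.3948e-04 W/m^2

1.3948e-04


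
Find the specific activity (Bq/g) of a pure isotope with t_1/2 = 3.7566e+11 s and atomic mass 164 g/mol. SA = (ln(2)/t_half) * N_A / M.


lambda = ln(2) / t_half = ln(2) / 3.7566e+11 = 1.845145e-12 /s
SA = lambda * N_A / M
SA = 1.845145e-12 * 6.022e23 / 164
SA = 6.7753e+09 Bq/g

6.7753e+09


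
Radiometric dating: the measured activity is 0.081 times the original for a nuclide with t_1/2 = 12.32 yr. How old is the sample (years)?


lambda = ln(2) / t_half = ln(2) / 12.32 = 0.05626195 /yr
t = -ln(A/A0) / lambda
t = -ln(0.081) / 0.05626195
t = 44.672 yr

44.672


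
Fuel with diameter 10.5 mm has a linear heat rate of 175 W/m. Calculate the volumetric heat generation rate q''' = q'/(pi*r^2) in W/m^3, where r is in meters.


r = D / 2 / 1000 = 10.5 / 2 / 1000 = 0.00525 m
q''' = q' / (pi * r^2)
q''' = 175 / (pi * 0.00525^2)
q''' = 2.0210e+06 W/m^3

2.0210e+06


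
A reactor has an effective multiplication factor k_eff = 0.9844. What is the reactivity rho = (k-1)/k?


rho = (k_eff - 1) / k_eff
rho = (0.9844 - 1) / 0.9844
rho = -0.015847

-0.015847


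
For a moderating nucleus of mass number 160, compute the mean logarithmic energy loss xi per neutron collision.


xi = 1 + (A-1)^2/(2A) * ln((A-1)/(A+1))
xi = 1 + (160-1)^2/(2*160) * ln((160-1)/(160 +1))
xi = 0.012448

0.012448


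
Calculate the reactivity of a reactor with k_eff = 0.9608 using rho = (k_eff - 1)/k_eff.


rho = (k_eff - 1) / k_eff
rho = (0.9608 - 1) / 0.9608
rho = -0.040799

-0.040799


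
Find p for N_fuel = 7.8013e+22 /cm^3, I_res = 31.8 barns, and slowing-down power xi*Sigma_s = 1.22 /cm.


p = exp(-N * I * 1e-24 / (xi*Sigma_s))
p = exp(-7.8013e+22 * 31.8 * 1e-24 / 1.22)
p = 0.13088

0.13088


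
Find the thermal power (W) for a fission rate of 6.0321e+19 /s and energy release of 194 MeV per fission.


P = fission_rate * E_MeV * 1.602e-13
P = 6.0321e+19 * 194 * 1.602e-13
P = 1.8747e+09 W

1.8747e+09


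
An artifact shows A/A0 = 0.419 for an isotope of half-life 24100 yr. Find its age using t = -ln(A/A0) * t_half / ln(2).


lambda = ln(2) / t_half = ln(2) / 24100 = 2.876129e-05 /yr
t = -ln(A/A0) / lambda
t = -ln(0.419) / 2.876129e-05
t = 30245 yr

30245


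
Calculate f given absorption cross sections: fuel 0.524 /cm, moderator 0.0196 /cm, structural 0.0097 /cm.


f = Sigma_a_fuel / (Sigma_a_fuel + Sigma_a_mod + Sigma_a_other)
f = 0.524 / (0.524 + 0.0196 + 0.0097)
f = 0.94705

0.94705


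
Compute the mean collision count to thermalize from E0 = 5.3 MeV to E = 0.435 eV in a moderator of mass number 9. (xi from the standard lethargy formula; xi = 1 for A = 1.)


xi = 1 + (A-1)^2/(2A)*ln((A-1)/(A+1)) = 0.2066007 (for A = 9)
n = ln(E0/E) / xi
n = ln(5.3e6 / 0.435) / 0.2066007
n = ln(1.218391e+07) / 0.2066007 = 78.972

78.972


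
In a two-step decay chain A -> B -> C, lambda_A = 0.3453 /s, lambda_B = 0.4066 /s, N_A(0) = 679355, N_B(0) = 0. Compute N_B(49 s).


N_B(t) = lambda_A * N_A0 / (lambda_B - lambda_A) * [exp(-lambda_A*t) - exp(-lambda_B*t)]
exp(-0.3453*49) = 4.486087e-08; exp(-0.4066*49) = 2.225242e-09
N_B = 0.3453 * 679355 / (0.4066 - 0.3453) * (4.486087e-08 - 2.225242e-09)
N_B = 0.16316

0.16316


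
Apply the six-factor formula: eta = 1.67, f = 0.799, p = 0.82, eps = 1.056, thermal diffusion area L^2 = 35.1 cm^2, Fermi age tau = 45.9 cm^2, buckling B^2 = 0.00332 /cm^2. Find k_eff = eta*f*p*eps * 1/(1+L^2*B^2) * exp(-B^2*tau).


k_inf = eta*f*p*eps = 1.67*0.799*0.82*1.056 = 1.155423
P_TNL = 1/(1 + L^2*B^2) = 1/(1 + 35.1*0.00332) = 0.8956304
P_FNL = exp(-B^2*tau) = exp(-0.00332*45.9) = 0.8586551
k_eff = k_inf * P_TNL * P_FNL = 1.155423 * 0.8956304 * 0.8586551
k_eff = 0.88856

0.88856


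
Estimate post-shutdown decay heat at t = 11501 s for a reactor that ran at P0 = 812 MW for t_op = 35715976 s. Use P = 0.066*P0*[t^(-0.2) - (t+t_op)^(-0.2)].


P/P0 = 0.066 * [t^(-0.2) - (t + t_op)^(-0.2)]
P/P0 = 0.066 * [11501^(-0.2) - (11501 + 35715976)^(-0.2)]
P/P0 = 0.066 * [0.1541178 - 0.03086026] = 0.008134998
P = 812 * 0.008134998 = 6.6056 MW

6.6056


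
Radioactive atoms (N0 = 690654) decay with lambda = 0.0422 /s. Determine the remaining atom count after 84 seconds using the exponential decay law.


N = N0 * exp(-lambda * t)
N = 690654 * exp(-0.0422 * 84)
N = 19942

19942


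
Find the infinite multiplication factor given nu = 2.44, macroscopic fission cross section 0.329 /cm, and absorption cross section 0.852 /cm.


k_inf = nu * Sigma_f / Sigma_a
k_inf = 2.44 * 0.329 / 0.852
k_inf = 0.94221

0.94221


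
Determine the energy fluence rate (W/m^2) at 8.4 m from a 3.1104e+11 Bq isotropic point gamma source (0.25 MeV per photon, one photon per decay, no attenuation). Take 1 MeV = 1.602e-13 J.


psi = A * E * 1.602e-13 / (4*pi*r^2)
psi = 3.1104e+11 * 0.25 * 1.602e-13 / (4*pi*8.4^2)
psi = 1.4049e-05 W/m^2

1.4049e-05


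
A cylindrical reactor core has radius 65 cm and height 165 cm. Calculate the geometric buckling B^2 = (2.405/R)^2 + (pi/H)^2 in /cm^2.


B^2 = (2.405/R)^2 + (pi/H)^2
B^2 = (2.405/65)^2 + (pi/165)^2
B^2 = 0.0017315 /cm^2

0.0017315


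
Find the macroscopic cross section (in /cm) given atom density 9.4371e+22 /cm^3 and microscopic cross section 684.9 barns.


Sigma = N * sigma_barns * 1e-24
Sigma = 9.4371e+22 * 684.9 * 1e-24
Sigma = 64.635 /cm

64.635


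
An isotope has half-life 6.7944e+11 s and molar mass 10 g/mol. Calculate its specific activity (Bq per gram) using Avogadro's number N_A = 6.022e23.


lambda = ln(2) / t_half = ln(2) / 6.7944e+11 = 1.020174e-12 /s
SA = lambda * N_A / M
SA = 1.020174e-12 * 6.022e23 / 10
SA = 6.1435e+10 Bq/g

6.1435e+10


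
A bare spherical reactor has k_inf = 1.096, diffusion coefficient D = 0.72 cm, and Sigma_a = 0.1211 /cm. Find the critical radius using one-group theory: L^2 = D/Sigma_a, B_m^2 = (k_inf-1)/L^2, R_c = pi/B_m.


L^2 = D / Sigma_a = 0.72 / 0.1211 = 5.945500 cm^2
B_m^2 = (k_inf - 1) / L^2 = (1.096 - 1) / 5.945500 = 0.01614667 /cm^2
For a bare sphere: B_g = pi/R, so R_c = pi / sqrt(B_m^2)
R_c = pi / sqrt(0.01614667) = 24.723 cm

24.723


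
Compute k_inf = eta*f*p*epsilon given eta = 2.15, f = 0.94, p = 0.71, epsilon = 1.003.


k_inf = eta * f * p * epsilon
k_inf = 2.15 * 0.94 * 0.71 * 1.003
k_inf = 1.4392

1.4392


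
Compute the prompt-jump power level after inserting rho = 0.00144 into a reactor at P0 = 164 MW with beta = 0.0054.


P1/P0 = beta / (beta - rho)
P1/P0 = 0.0054 / (0.0054 - 0.00144) = 1.363636
P1 = 164 * 1.363636 = 223.64 MW

223.64


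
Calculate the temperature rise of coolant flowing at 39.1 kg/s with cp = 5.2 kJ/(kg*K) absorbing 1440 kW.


dT = Q / (m_dot * cp)
dT = 1440 / (39.1 * 5.2)
dT = 7.0824 C

7.0824


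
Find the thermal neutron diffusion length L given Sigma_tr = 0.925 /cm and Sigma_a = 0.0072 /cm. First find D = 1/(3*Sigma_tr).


D = 1 / (3 * Sigma_tr) = 1 / (3 * 0.925) = 0.3603604 cm
L = sqrt(D / Sigma_a)
L = sqrt(0.3603604 / 0.0072)
L = 7.0746 cm

7.0746


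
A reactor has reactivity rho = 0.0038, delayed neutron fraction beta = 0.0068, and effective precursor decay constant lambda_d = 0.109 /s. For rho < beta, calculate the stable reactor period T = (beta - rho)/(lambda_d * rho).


T = (beta - rho) / (lambda_d * rho)
T = (0.0068 - 0.0038) / (0.109 * 0.0038)
T = 7.2429 s

7.2429


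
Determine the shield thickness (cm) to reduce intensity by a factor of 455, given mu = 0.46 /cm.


x = ln(factor) / mu
x = ln(455) / 0.46
x = 13.305 cm

13.305


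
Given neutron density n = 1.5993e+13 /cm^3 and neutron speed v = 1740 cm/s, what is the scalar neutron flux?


phi = n * v
phi = 1.5993e+13 * 1740
phi = 2.7828e+16 /cm^2/s

2.7828e+16


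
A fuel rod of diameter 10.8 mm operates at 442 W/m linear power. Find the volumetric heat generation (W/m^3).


r = D / 2 / 1000 = 10.8 / 2 / 1000 = 0.0054 m
q''' = q' / (pi * r^2)
q''' = 442 / (pi * 0.0054^2)
q''' = 4.8249e+06 W/m^3

4.8249e+06


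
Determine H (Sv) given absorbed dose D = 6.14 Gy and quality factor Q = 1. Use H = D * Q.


H = D * Q
H = 6.14 * 1
H = 6.1400 Sv

6.1400


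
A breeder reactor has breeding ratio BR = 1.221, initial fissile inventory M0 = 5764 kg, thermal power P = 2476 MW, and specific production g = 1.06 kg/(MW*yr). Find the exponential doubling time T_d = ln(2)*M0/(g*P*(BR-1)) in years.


Breeding gain G = BR - 1 = 1.221 - 1 = 0.221
Fissile production rate = g * P * G = 1.06 * 2476 * 0.221 = 580.02776 kg/yr
T_d = ln(2) * M0 / (g * P * G)
T_d = ln(2) * 5764 / 580.02776 = 6.8881 yr

6.8881


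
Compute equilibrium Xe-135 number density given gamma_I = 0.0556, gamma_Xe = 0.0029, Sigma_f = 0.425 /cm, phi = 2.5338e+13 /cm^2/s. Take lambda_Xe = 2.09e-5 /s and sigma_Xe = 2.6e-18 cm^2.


Xe_eq = (gamma_I + gamma_Xe) * Sigma_f * phi / (lambda_Xe + sigma_Xe * phi)
Numerator = (0.0556 + 0.0029) * 0.425 * 2.5338e+13 = 6.299660e+11
Denominator = 2.09e-5 + 2.6e-18 * 2.5338e+13 = 8.677880e-05
Xe_eq = 6.299660e+11 / 8.677880e-05 = 7.2594e+15 /cm^3

7.2594e+15


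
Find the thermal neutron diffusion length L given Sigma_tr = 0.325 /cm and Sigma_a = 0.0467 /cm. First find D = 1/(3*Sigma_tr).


D = 1 / (3 * Sigma_tr) = 1 / (3 * 0.325) = 1.025641 cm
L = sqrt(D / Sigma_a)
L = sqrt(1.025641 / 0.0467)
L = 4.6864 cm

4.6864


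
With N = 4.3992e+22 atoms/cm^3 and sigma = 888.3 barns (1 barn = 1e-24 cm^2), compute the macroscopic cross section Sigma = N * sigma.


Sigma = N * sigma_barns * 1e-24
Sigma = 4.3992e+22 * 888.3 * 1e-24
Sigma = 39.078 /cm

39.078


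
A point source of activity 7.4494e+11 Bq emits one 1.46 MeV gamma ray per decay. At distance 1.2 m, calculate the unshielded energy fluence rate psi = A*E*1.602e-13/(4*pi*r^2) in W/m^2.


psi = A * E * 1.602e-13 / (4*pi*r^2)
psi = 7.4494e+11 * 1.46 * 1.602e-13 / (4*pi*1.2^2)
psi = 0.0096286 W/m^2

0.0096286


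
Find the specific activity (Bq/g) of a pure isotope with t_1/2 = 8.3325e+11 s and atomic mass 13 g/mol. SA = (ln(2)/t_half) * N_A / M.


lambda = ln(2) / t_half = ln(2) / 8.3325e+11 = 8.318598e-13 /s
SA = lambda * N_A / M
SA = 8.318598e-13 * 6.022e23 / 13
SA = 3.8534e+10 Bq/g

3.8534e+10


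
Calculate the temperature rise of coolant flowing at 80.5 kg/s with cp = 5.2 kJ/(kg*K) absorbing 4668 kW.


dT = Q / (m_dot * cp)
dT = 4668 / (80.5 * 5.2)
dT = 11.151 C

11.151


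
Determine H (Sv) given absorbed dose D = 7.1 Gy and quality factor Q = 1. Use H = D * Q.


H = D * Q
H = 7.1 * 1
H = 7.1000 Sv

7.1000


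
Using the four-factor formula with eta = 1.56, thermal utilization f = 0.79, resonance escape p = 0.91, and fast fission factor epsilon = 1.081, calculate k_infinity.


k_inf = eta * f * p * epsilon
k_inf = 1.56 * 0.79 * 0.91 * 1.081
k_inf = 1.2123

1.2123


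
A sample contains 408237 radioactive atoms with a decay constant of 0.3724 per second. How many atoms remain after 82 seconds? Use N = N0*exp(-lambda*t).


N = N0 * exp(-lambda * t)
N = 408237 * exp(-0.3724 * 82)
N = 2.2333e-08

2.2333e-08


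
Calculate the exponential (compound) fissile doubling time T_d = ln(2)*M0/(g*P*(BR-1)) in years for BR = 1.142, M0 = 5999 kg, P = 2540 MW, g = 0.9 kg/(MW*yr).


Breeding gain G = BR - 1 = 1.142 - 1 = 0.142
Fissile production rate = g * P * G = 0.9 * 2540 * 0.142 = 324.612 kg/yr
T_d = ln(2) * M0 / (g * P * G)
T_d = ln(2) * 5999 / 324.612 = 12.810 yr

12.810


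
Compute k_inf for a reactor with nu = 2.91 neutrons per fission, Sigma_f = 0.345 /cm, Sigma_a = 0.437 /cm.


k_inf = nu * Sigma_f / Sigma_a
k_inf = 2.91 * 0.345 / 0.437
k_inf = 2.2974

2.2974


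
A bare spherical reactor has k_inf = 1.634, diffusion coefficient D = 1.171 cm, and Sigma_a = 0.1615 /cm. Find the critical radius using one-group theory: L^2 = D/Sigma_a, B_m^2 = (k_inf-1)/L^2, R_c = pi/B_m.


L^2 = D / Sigma_a = 1.171 / 0.1615 = 7.250774 cm^2
B_m^2 = (k_inf - 1) / L^2 = (1.634 - 1) / 7.250774 = 0.08743894 /cm^2
For a bare sphere: B_g = pi/R, so R_c = pi / sqrt(B_m^2)
R_c = pi / sqrt(0.08743894) = 10.624 cm

10.624


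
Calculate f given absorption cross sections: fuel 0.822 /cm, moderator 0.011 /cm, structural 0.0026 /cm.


f = Sigma_a_fuel / (Sigma_a_fuel + Sigma_a_mod + Sigma_a_other)
f = 0.822 / (0.822 + 0.011 + 0.0026)
f = 0.98372

0.98372


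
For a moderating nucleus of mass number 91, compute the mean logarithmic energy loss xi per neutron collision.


xi = 1 + (A-1)^2/(2A) * ln((A-1)/(A+1))
xi = 1 + (91-1)^2/(2*91) * ln((91-1)/(91 +1))
xi = 0.021818

0.021818


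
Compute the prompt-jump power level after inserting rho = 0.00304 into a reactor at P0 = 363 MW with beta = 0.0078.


P1/P0 = beta / (beta - rho)
P1/P0 = 0.0078 / (0.0078 - 0.00304) = 1.638655
P1 = 363 * 1.638655 = 594.83 MW

594.83


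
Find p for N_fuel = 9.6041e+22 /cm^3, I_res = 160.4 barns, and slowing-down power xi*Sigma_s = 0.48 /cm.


p = exp(-N * I * 1e-24 / (xi*Sigma_s))
p = exp(-9.6041e+22 * 160.4 * 1e-24 / 0.48)
p = 1.1531e-14

1.1531e-14


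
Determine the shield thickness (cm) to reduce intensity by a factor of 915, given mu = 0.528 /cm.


x = ln(factor) / mu
x = ln(915) / 0.528
x = 12.915 cm

12.915


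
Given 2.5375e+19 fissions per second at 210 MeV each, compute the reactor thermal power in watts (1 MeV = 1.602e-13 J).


P = fission_rate * E_MeV * 1.602e-13
P = 2.5375e+19 * 210 * 1.602e-13
P = 8.5367e+08 W

8.5367e+08


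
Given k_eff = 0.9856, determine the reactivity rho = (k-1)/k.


rho = (k_eff - 1) / k_eff
rho = (0.9856 - 1) / 0.9856
rho = -0.014610

-0.014610


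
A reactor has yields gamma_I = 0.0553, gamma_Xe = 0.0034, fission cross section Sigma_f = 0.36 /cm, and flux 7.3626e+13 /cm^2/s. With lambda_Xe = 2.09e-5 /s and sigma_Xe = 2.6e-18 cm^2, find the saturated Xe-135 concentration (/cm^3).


Xe_eq = (gamma_I + gamma_Xe) * Sigma_f * phi / (lambda_Xe + sigma_Xe * phi)
Numerator = (0.0553 + 0.0034) * 0.36 * 7.3626e+13 = 1.555865e+12
Denominator = 2.09e-5 + 2.6e-18 * 7.3626e+13 = 2.123276e-04
Xe_eq = 1.555865e+12 / 2.123276e-04 = 7.3277e+15 /cm^3

7.3277e+15


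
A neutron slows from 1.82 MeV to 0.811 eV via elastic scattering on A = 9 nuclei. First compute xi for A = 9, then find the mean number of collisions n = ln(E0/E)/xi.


xi = 1 + (A-1)^2/(2A)*ln((A-1)/(A+1)) = 0.2066007 (for A = 9)
n = ln(E0/E) / xi
n = ln(1.82e6 / 0.811) / 0.2066007
n = ln(2.244143e+06) / 0.2066007 = 70.783

70.783


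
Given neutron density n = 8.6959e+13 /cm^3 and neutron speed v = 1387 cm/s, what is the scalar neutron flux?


phi = n * v
phi = 8.6959e+13 * 1387
phi = 1.2061e+17 /cm^2/s

1.2061e+17


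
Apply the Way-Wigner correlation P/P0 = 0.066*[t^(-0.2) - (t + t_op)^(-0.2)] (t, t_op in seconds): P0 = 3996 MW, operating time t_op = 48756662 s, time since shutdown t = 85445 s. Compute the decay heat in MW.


P/P0 = 0.066 * [t^(-0.2) - (t + t_op)^(-0.2)]
P/P0 = 0.066 * [85445^(-0.2) - (85445 + 48756662)^(-0.2)]
P/P0 = 0.066 * [0.1031960 - 0.02898953] = 0.004897627
P = 3996 * 0.004897627 = 19.571 MW

19.571


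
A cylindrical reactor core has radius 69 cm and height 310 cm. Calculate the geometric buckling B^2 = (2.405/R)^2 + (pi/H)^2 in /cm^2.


B^2 = (2.405/R)^2 + (pi/H)^2
B^2 = (2.405/69)^2 + (pi/310)^2
B^2 = 0.0013176 /cm^2

0.0013176


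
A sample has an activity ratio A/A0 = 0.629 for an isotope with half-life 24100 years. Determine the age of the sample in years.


lambda = ln(2) / t_half = ln(2) / 24100 = 2.876129e-05 /yr
t = -ln(A/A0) / lambda
t = -ln(0.629) / 2.876129e-05
t = 16120 yr

16120


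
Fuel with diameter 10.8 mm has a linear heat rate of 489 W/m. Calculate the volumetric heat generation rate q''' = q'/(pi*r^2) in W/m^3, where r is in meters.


r = D / 2 / 1000 = 10.8 / 2 / 1000 = 0.0054 m
q''' = q' / (pi * r^2)
q''' = 489 / (pi * 0.0054^2)
q''' = 5.3379e+06 W/m^3

5.3379e+06


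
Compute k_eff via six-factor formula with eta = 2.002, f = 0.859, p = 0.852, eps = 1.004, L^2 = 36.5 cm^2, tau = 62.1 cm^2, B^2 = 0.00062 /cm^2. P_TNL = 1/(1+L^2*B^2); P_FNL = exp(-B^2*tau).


k_inf = eta*f*p*eps = 2.002*0.859*0.852*1.004 = 1.471061
P_TNL = 1/(1 + L^2*B^2) = 1/(1 + 36.5*0.00062) = 0.9778708
P_FNL = exp(-B^2*tau) = exp(-0.00062*62.1) = 0.9622298
k_eff = k_inf * P_TNL * P_FNL = 1.471061 * 0.9778708 * 0.9622298
k_eff = 1.3842

1.3842


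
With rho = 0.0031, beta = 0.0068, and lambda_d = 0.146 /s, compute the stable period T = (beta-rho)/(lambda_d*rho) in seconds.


T = (beta - rho) / (lambda_d * rho)
T = (0.0068 - 0.0031) / (0.146 * 0.0031)
T = 8.1750 s

8.1750


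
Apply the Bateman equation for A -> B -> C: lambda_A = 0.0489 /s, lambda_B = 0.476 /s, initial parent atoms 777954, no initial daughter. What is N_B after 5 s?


N_B(t) = lambda_A * N_A0 / (lambda_B - lambda_A) * [exp(-lambda_A*t) - exp(-lambda_B*t)]
exp(-0.0489*5) = 0.7830960; exp(-0.476*5) = 0.09255058
N_B = 0.0489 * 777954 / (0.476 - 0.0489) * (0.7830960 - 0.09255058)
N_B = 61507

61507


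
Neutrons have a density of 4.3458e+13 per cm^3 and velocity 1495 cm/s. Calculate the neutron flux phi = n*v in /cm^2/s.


phi = n * v
phi = 4.3458e+13 * 1495
phi = 6.4970e+16 /cm^2/s

6.4970e+16


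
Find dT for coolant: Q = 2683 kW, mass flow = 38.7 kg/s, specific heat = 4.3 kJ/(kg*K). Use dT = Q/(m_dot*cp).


dT = Q / (m_dot * cp)
dT = 2683 / (38.7 * 4.3)
dT = 16.123 C

16.123


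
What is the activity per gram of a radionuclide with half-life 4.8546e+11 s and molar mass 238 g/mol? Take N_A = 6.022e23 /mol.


lambda = ln(2) / t_half = ln(2) / 4.8546e+11 = 1.427815e-12 /s
SA = lambda * N_A / M
SA = 1.427815e-12 * 6.022e23 / 238
SA = 3.6127e+09 Bq/g

3.6127e+09


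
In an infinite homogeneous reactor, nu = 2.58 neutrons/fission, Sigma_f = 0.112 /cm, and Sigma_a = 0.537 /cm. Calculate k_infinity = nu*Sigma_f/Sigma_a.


k_inf = nu * Sigma_f / Sigma_a
k_inf = 2.58 * 0.112 / 0.537
k_inf = 0.53810

0.53810


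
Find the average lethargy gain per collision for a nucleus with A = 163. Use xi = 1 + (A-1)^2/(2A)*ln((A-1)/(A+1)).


xi = 1 + (A-1)^2/(2A) * ln((A-1)/(A+1))
xi = 1 + (163-1)^2/(2*163) * ln((163-1)/(163 +1))
xi = 0.012220

0.012220


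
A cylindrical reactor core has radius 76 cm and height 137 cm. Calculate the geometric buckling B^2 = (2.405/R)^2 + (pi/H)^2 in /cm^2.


B^2 = (2.405/R)^2 + (pi/H)^2
B^2 = (2.405/76)^2 + (pi/137)^2
B^2 = 0.0015272 /cm^2

0.0015272


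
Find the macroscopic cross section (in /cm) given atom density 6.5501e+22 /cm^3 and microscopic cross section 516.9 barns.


Sigma = N * sigma_barns * 1e-24
Sigma = 6.5501e+22 * 516.9 * 1e-24
Sigma = 33.857 /cm

33.857


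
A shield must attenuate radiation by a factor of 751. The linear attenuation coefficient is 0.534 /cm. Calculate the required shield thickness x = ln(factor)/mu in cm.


x = ln(factor) / mu
x = ln(751) / 0.534
x = 12.400 cm

12.400


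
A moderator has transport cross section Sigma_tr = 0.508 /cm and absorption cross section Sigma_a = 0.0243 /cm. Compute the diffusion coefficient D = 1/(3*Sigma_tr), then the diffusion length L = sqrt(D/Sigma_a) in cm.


D = 1 / (3 * Sigma_tr) = 1 / (3 * 0.508) = 0.6561680 cm
L = sqrt(D / Sigma_a)
L = sqrt(0.6561680 / 0.0243)
L = 5.1964 cm

5.1964


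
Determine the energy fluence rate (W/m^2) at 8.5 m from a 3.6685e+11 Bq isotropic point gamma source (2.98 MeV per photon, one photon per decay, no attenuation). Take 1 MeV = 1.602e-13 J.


psi = A * E * 1.602e-13 / (4*pi*r^2)
psi = 3.6685e+11 * 2.98 * 1.602e-13 / (4*pi*8.5^2)
psi = 1.9289e-04 W/m^2

1.9289e-04


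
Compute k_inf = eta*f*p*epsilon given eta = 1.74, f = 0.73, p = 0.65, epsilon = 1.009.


k_inf = eta * f * p * epsilon
k_inf = 1.74 * 0.73 * 0.65 * 1.009
k_inf = 0.83306

0.83306


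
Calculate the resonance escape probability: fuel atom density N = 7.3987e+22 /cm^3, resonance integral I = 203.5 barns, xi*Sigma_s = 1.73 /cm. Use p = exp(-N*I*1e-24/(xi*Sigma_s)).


p = exp(-N * I * 1e-24 / (xi*Sigma_s))
p = exp(-7.3987e+22 * 203.5 * 1e-24 / 1.73)
p = 1.6607e-04

1.6607e-04


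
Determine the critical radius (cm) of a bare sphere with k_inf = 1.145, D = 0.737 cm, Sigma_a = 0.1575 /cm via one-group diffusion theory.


L^2 = D / Sigma_a = 0.737 / 0.1575 = 4.679365 cm^2
B_m^2 = (k_inf - 1) / L^2 = (1.145 - 1) / 4.679365 = 0.03098711 /cm^2
For a bare sphere: B_g = pi/R, so R_c = pi / sqrt(B_m^2)
R_c = pi / sqrt(0.03098711) = 17.847 cm

17.847


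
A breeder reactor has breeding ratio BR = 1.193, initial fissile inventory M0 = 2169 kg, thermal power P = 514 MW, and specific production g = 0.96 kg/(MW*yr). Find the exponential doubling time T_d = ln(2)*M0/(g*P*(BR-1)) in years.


Breeding gain G = BR - 1 = 1.193 - 1 = 0.193
Fissile production rate = g * P * G = 0.96 * 514 * 0.193 = 95.23392 kg/yr
T_d = ln(2) * M0 / (g * P * G)
T_d = ln(2) * 2169 / 95.23392 = 15.787 yr

15.787


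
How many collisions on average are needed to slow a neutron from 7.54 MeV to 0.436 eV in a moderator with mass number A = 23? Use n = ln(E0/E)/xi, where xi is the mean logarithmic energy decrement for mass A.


xi = 1 + (A-1)^2/(2A)*ln((A-1)/(A+1)) = 0.08448899 (for A = 23)
n = ln(E0/E) / xi
n = ln(7.54e6 / 0.436) / 0.08448899
n = ln(1.729358e+07) / 0.08448899 = 197.25

197.25


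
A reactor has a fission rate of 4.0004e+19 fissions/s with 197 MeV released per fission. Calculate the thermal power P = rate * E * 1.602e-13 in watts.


P = fission_rate * E_MeV * 1.602e-13
P = 4.0004e+19 * 197 * 1.602e-13
P = 1.2625e+09 W

1.2625e+09


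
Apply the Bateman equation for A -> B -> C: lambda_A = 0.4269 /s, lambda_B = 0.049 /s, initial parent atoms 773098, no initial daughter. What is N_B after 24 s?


N_B(t) = lambda_A * N_A0 / (lambda_B - lambda_A) * [exp(-lambda_A*t) - exp(-lambda_B*t)]
exp(-0.4269*24) = 3.551342e-05; exp(-0.049*24) = 0.3085103
N_B = 0.4269 * 773098 / (0.049 - 0.4269) * (3.551342e-05 - 0.3085103)
N_B = 269404

269404


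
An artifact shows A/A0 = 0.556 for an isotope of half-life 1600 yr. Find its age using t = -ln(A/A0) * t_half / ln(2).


lambda = ln(2) / t_half = ln(2) / 1600 = 4.332170e-04 /yr
t = -ln(A/A0) / lambda
t = -ln(0.556) / 4.332170e-04
t = 1354.9 yr

1354.9


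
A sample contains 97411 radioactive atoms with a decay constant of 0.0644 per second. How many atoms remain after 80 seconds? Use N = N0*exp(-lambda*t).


N = N0 * exp(-lambda * t)
N = 97411 * exp(-0.0644 * 80)
N = 563.80

563.80


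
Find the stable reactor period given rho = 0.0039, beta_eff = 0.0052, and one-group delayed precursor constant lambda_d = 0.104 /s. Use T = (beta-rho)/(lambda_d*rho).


T = (beta - rho) / (lambda_d * rho)
T = (0.0052 - 0.0039) / (0.104 * 0.0039)
T = 3.2051 s

3.2051


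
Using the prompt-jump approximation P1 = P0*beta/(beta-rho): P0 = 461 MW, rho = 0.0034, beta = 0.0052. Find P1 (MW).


P1/P0 = beta / (beta - rho)
P1/P0 = 0.0052 / (0.0052 - 0.0034) = 2.888889
P1 = 461 * 2.888889 = 1331.8 MW

1331.8


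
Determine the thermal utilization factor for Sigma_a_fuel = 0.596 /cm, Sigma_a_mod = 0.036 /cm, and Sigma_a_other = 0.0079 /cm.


f = Sigma_a_fuel / (Sigma_a_fuel + Sigma_a_mod + Sigma_a_other)
f = 0.596 / (0.596 + 0.036 + 0.0079)
f = 0.93140

0.93140


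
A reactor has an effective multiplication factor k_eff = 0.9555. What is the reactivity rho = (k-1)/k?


rho = (k_eff - 1) / k_eff
rho = (0.9555 - 1) / 0.9555
rho = -0.046572

-0.046572


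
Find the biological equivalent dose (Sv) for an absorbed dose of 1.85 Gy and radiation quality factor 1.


H = D * Q
H = 1.85 * 1
H = 1.8500 Sv

1.8500


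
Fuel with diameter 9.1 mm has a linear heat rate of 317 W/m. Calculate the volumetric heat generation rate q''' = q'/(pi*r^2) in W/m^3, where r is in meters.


r = D / 2 / 1000 = 9.1 / 2 / 1000 = 0.00455 m
q''' = q' / (pi * r^2)
q''' = 317 / (pi * 0.00455^2)
q''' = 4.8740e+06 W/m^3

4.8740e+06
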